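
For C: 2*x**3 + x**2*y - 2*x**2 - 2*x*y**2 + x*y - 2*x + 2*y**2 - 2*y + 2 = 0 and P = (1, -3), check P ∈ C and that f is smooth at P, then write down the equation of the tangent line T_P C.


Tangent line at P: 27 - 27*x = 0.

Step 1: f(1, -3) = 0, so P lies on C.
Step 2: partial derivatives
  f_x(x, y) = 6*x**2 + 2*x*y - 4*x - 2*y**2 + y - 2, f_y(x, y) = x**2 - 4*x*y + x + 4*y - 2.
  f_x(P) = -27, f_y(P) = 0 (gradient nonzero, so P is smooth).
Step 3: tangent line at P: -27·(x − 1) + 0·(y − -3) = 0.
Expanding: 27 - 27*x = 0.


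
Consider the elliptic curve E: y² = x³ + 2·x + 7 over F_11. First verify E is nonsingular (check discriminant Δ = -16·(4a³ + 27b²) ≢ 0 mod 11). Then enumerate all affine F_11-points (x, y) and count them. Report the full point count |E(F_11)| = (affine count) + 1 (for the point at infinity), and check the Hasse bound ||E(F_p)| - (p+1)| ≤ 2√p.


Affine points = {(6, 2), (6, 9), (7, 1), (7, 10), (10, 2), (10, 9)}; affine count = 6; |E(F_11)| = 7.

Discriminant check: Δ ∝ 4a³ + 27b² = 4·2³ + 27·7² = 4·8 + 27·49 ≡ 2 (mod 11). Nonzero ⇒ E is nonsingular.
For each x ∈ F_11, compute rhs = x³ + 2·x + 7 mod 11, then count y ∈ F_11 with y² ≡ rhs.
  x = 0: rhs = 7, matching y values: none (0 points).
  x = 1: rhs = 10, matching y values: none (0 points).
  x = 2: rhs = 8, matching y values: none (0 points).
  x = 3: rhs = 7, matching y values: none (0 points).
  x = 4: rhs = 2, matching y values: none (0 points).
  x = 5: rhs = 10, matching y values: none (0 points).
  x = 6: rhs = 4, matching y values: 2, 9 (2 points).
  x = 7: rhs = 1, matching y values: 1, 10 (2 points).
  x = 8: rhs = 7, matching y values: none (0 points).
  x = 9: rhs = 6, matching y values: none (0 points).
  x = 10: rhs = 4, matching y values: 2, 9 (2 points).
Total affine count: 6.
Full point count |E(F_11)| = 6 + 1 = 7.
Hasse bound: |7 − (11+1)| = |-5| = 5 ≤ 2√11 ≈ 6.6332 ✓.


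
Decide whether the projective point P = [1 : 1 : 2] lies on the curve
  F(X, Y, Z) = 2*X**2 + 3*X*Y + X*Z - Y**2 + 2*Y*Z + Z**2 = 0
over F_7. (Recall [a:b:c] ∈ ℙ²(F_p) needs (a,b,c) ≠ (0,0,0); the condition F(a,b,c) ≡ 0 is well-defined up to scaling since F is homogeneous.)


F(1,1,2) ≡ 0 (mod 7); P is on the curve.

Evaluate F(1, 1, 2) term-by-term (mod 7).
  2*X**2 ↦ 2·1·1·1 = 2
  3*X*Y ↦ 3·1·1·1 = 3
  X*Z ↦ 1·1·1·2 = 2
  -Y**2 ↦ -1·1·1·1 = -1
  2*Y*Z ↦ 2·1·1·2 = 4
  Z**2 ↦ 1·1·1·4 = 4
Sum: F(1, 1, 2) = (2) + (3) + (2) + (-1) + (4) + (4) = 14.
Reducing mod 7: 14 ≡ 0 (mod 7).
Since F(a, b, c) ≡ 0 (mod 7), P lies on the curve.


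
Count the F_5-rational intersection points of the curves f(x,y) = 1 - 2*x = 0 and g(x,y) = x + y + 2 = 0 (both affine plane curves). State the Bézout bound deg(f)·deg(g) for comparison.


Common zeros: {(3, 0)}; count = 1; Bézout bound = 1.

deg(f) = 1, deg(g) = 1, so Bézout bound = 1.
Scan x ∈ F_5. For each x, list the y ∈ F_5 with f(x, y) ≡ 0 and those with g(x, y) ≡ 0 (mod 5); the common zeros in that column are the intersection.
  x = 0: f ≡ 0 at y ∈ ∅; g ≡ 0 at y ∈ {3}; common: ∅.
  x = 1: f ≡ 0 at y ∈ ∅; g ≡ 0 at y ∈ {2}; common: ∅.
  x = 2: f ≡ 0 at y ∈ ∅; g ≡ 0 at y ∈ {1}; common: ∅.
  x = 3: f ≡ 0 at y ∈ {0, 1, 2, 3, 4}; g ≡ 0 at y ∈ {0}; common: {0}.
  x = 4: f ≡ 0 at y ∈ ∅; g ≡ 0 at y ∈ {4}; common: ∅.
Collecting: common zeros = {(3, 0)}, so the count is 1.
Comparison with the Bézout bound: 1 ≤ 1 = deg(f)·deg(g), as expected for curves with no common component (the bound is attained).


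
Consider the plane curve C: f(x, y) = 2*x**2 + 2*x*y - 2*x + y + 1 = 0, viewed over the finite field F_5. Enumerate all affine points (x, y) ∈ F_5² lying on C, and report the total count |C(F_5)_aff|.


Affine F_5-points: {(0, 4), (1, 3), (2, 0), (2, 1), (2, 2), (2, 3), (2, 4), (3, 1), (4, 0)}; count = 9.

For each of the 25 pairs (x, y) ∈ F_5², evaluate f(x, y) mod 5. Record the zeros.
  x = 0: [0↦1, 1↦2, 2↦3, 3↦4, 4↦0]  zeros at y ∈ {4}
  x = 1: [0↦1, 1↦4, 2↦2, 3↦0, 4↦3]  zeros at y ∈ {3}
  x = 2: [0↦0, 1↦0, 2↦0, 3↦0, 4↦0]  zeros at y ∈ {0, 1, 2, 3, 4}
  x = 3: [0↦3, 1↦0, 2↦2, 3↦4, 4↦1]  zeros at y ∈ {1}
  x = 4: [0↦0, 1↦4, 2↦3, 3↦2, 4↦1]  zeros at y ∈ {0}
Collecting zeros: affine points = {(0, 4), (1, 3), (2, 0), (2, 1), (2, 2), (2, 3), (2, 4), (3, 1), (4, 0)}.
Total count |C(F_5)_aff| = 9.


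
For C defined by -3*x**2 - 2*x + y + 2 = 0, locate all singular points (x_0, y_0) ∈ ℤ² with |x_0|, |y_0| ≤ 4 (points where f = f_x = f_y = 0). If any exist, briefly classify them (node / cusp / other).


No singular points in the scanned grid; C is smooth there.

Compute partial derivatives:
  f_x = -6*x - 2.
  f_y = 1.
f_y = 1 is a nonzero constant, so f_y never vanishes: no point (x, y) can satisfy f = f_x = f_y = 0. In particular no (x, y) ∈ {−4, ..., 4}² is singular; the curve is smooth.


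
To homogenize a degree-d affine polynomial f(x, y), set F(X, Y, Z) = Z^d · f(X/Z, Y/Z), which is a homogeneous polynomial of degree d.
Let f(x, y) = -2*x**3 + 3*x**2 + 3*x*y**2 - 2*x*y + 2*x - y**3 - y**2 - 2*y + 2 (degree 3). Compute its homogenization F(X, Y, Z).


F(X, Y, Z) = -2*X**3 + 3*X**2*Z + 3*X*Y**2 - 2*X*Y*Z + 2*X*Z**2 - Y**3 - Y**2*Z - 2*Y*Z**2 + 2*Z**3

deg(f) = 3.
Substitute x = X/Z, y = Y/Z into f, then multiply by Z^3.
  monomial -2·x^3·y^0 ↦ -2·X^3·Y^0·Z^0.
  monomial 3·x^2·y^0 ↦ 3·X^2·Y^0·Z^1.
  monomial 3·x^1·y^2 ↦ 3·X^1·Y^2·Z^0.
  monomial -2·x^1·y^1 ↦ -2·X^1·Y^1·Z^1.
  monomial 2·x^1·y^0 ↦ 2·X^1·Y^0·Z^2.
  monomial -1·x^0·y^3 ↦ -1·X^0·Y^3·Z^0.
  monomial -1·x^0·y^2 ↦ -1·X^0·Y^2·Z^1.
  monomial -2·x^0·y^1 ↦ -2·X^0·Y^1·Z^2.
  monomial 2·x^0·y^0 ↦ 2·X^0·Y^0·Z^3.
Collecting: F(X, Y, Z) = -2*X**3 + 3*X**2*Z + 3*X*Y**2 - 2*X*Y*Z + 2*X*Z**2 - Y**3 - Y**2*Z - 2*Y*Z**2 + 2*Z**3.


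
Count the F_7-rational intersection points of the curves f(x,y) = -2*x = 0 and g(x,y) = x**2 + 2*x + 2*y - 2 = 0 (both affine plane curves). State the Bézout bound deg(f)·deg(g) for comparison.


Common zeros: {(0, 1)}; count = 1; Bézout bound = 2.

deg(f) = 1, deg(g) = 2, so Bézout bound = 2.
Scan x ∈ F_7. For each x, list the y ∈ F_7 with f(x, y) ≡ 0 and those with g(x, y) ≡ 0 (mod 7); the common zeros in that column are the intersection.
  x = 0: f ≡ 0 at y ∈ {0, 1, 2, 3, 4, 5, 6}; g ≡ 0 at y ∈ {1}; common: {1}.
  x = 1: f ≡ 0 at y ∈ ∅; g ≡ 0 at y ∈ {3}; common: ∅.
  x = 2: f ≡ 0 at y ∈ ∅; g ≡ 0 at y ∈ {4}; common: ∅.
  x = 3: f ≡ 0 at y ∈ ∅; g ≡ 0 at y ∈ {4}; common: ∅.
  x = 4: f ≡ 0 at y ∈ ∅; g ≡ 0 at y ∈ {3}; common: ∅.
  x = 5: f ≡ 0 at y ∈ ∅; g ≡ 0 at y ∈ {1}; common: ∅.
  x = 6: f ≡ 0 at y ∈ ∅; g ≡ 0 at y ∈ {5}; common: ∅.
Collecting: common zeros = {(0, 1)}, so the count is 1.
Comparison with the Bézout bound: 1 ≤ 2 = deg(f)·deg(g), as expected for curves with no common component (the affine F_7-count falls short of the bound because intersections may lie at infinity, over extension fields, or carry multiplicity).


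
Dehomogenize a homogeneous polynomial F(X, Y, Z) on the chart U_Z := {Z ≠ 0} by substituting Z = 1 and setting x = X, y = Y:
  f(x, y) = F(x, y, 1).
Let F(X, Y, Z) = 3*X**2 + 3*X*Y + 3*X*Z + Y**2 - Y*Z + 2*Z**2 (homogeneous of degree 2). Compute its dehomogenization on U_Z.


f(x, y) = 3*x**2 + 3*x*y + 3*x + y**2 - y + 2

On U_Z we set Z = 1. Each monomial c·X^i·Y^j·Z^k in F becomes c·x^i·y^j·1^k = c·x^i·y^j.
Substituting Z = 1: F(X, Y, 1) = 3*x**2 + 3*x*y + 3*x + y**2 - y + 2.
Note: deg(f) ≤ deg(F) = 2; strict inequality happens when F is divisible by Z (lost terms).


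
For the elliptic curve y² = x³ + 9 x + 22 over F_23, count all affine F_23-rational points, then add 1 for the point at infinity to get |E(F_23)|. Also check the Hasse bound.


Affine points = {(1, 3), (1, 20), (2, 5), (2, 18), (5, 10), (5, 13), (6, 4), (6, 19), (8, 10), (8, 13), (9, 2), (9, 21), (10, 10), (10, 13), (11, 7), (11, 16), (12, 8), (12, 15), (13, 6), (13, 17), (15, 6), (15, 17), (18, 6), (18, 17), (22, 9), (22, 14)}; affine count = 26; |E(F_23)| = 27.

Discriminant check: Δ ∝ 4a³ + 27b² = 4·9³ + 27·22² = 4·729 + 27·484 ≡ 22 (mod 23). Nonzero ⇒ E is nonsingular.
For each x ∈ F_23, compute rhs = x³ + 9·x + 22 mod 23, then count y ∈ F_23 with y² ≡ rhs.
  x = 0: rhs = 22, matching y values: none (0 points).
  x = 1: rhs = 9, matching y values: 3, 20 (2 points).
  x = 2: rhs = 2, matching y values: 5, 18 (2 points).
  x = 3: rhs = 7, matching y values: none (0 points).
  x = 4: rhs = 7, matching y values: none (0 points).
  x = 5: rhs = 8, matching y values: 10, 13 (2 points).
  x = 6: rhs = 16, matching y values: 4, 19 (2 points).
  x = 7: rhs = 14, matching y values: none (0 points).
  x = 8: rhs = 8, matching y values: 10, 13 (2 points).
  x = 9: rhs = 4, matching y values: 2, 21 (2 points).
  x = 10: rhs = 8, matching y values: 10, 13 (2 points).
  x = 11: rhs = 3, matching y values: 7, 16 (2 points).
  x = 12: rhs = 18, matching y values: 8, 15 (2 points).
  x = 13: rhs = 13, matching y values: 6, 17 (2 points).
  x = 14: rhs = 17, matching y values: none (0 points).
  x = 15: rhs = 13, matching y values: 6, 17 (2 points).
  x = 16: rhs = 7, matching y values: none (0 points).
  x = 17: rhs = 5, matching y values: none (0 points).
  x = 18: rhs = 13, matching y values: 6, 17 (2 points).
  x = 19: rhs = 14, matching y values: none (0 points).
  x = 20: rhs = 14, matching y values: none (0 points).
  x = 21: rhs = 19, matching y values: none (0 points).
  x = 22: rhs = 12, matching y values: 9, 14 (2 points).
Total affine count: 26.
Full point count |E(F_23)| = 26 + 1 = 27.
Hasse bound: |27 − (23+1)| = |3| = 3 ≤ 2√23 ≈ 9.5917 ✓.


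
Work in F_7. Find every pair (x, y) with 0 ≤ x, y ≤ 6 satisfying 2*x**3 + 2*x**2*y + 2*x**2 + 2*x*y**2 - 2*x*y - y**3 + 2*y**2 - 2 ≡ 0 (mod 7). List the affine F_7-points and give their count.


Affine F_7-points: {(0, 5), (1, 6), (2, 4), (3, 0), (3, 4), (4, 2), (4, 4)}; count = 7.

For each of the 49 pairs (x, y) ∈ F_7², evaluate f(x, y) mod 7. Record the zeros.
  x = 0: [0↦5, 1↦6, 2↦5, 3↦3, 4↦1, 5↦0, 6↦1]  zeros at y ∈ {5}
  x = 1: [0↦2, 1↦5, 2↦3, 3↦4, 4↦2, 5↦5, 6↦0]  zeros at y ∈ {6}
  x = 2: [0↦1, 1↦3, 2↦4, 3↦5, 4↦0, 5↦4, 6↦4]  zeros at y ∈ {4}
  x = 3: [0↦0, 1↦5, 2↦6, 3↦4, 4↦0, 5↦2, 6↦4]  zeros at y ∈ {0, 4}
  x = 4: [0↦4, 1↦2, 2↦0, 3↦6, 4↦0, 5↦4, 6↦5]  zeros at y ∈ {2, 4}
  x = 5: [0↦4, 1↦6, 2↦5, 3↦2, 4↦5, 5↦1, 6↦5]  zeros at y ∈ ∅
  x = 6: [0↦5, 1↦1, 2↦5, 3↦4, 4↦6, 5↦5, 6↦2]  zeros at y ∈ ∅
Collecting zeros: affine points = {(0, 5), (1, 6), (2, 4), (3, 0), (3, 4), (4, 2), (4, 4)}.
Total count |C(F_7)_aff| = 7.


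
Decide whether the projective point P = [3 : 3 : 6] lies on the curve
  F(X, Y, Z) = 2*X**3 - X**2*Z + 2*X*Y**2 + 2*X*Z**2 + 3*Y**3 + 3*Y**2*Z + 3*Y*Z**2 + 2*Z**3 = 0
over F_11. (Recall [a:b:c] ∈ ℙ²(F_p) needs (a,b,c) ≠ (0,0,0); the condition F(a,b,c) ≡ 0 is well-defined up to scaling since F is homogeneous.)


F(3,3,6) ≡ 4 (mod 11); P is NOT on the curve.

Evaluate F(3, 3, 6) term-by-term (mod 11).
  2*X**3 ↦ 2·27·1·1 = 54
  -X**2*Z ↦ -1·9·1·6 = -54
  2*X*Y**2 ↦ 2·3·9·1 = 54
  2*X*Z**2 ↦ 2·3·1·36 = 216
  3*Y**3 ↦ 3·1·27·1 = 81
  3*Y**2*Z ↦ 3·1·9·6 = 162
  3*Y*Z**2 ↦ 3·1·3·36 = 324
  2*Z**3 ↦ 2·1·1·216 = 432
Sum: F(3, 3, 6) = (54) + (-54) + (54) + (216) + (81) + (162) + (324) + (432) = 1269.
Reducing mod 11: 1269 ≡ 4 (mod 11).
Since F(a, b, c) ≡ 4 ≠ 0 (mod 11), P does NOT lie on the curve.


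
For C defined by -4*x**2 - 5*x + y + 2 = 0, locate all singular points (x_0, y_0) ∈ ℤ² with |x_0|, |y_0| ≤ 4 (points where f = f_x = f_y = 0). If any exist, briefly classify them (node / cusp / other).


No singular points in the scanned grid; C is smooth there.

Compute partial derivatives:
  f_x = -8*x - 5.
  f_y = 1.
f_y = 1 is a nonzero constant, so f_y never vanishes: no point (x, y) can satisfy f = f_x = f_y = 0. In particular no (x, y) ∈ {−4, ..., 4}² is singular; the curve is smooth.


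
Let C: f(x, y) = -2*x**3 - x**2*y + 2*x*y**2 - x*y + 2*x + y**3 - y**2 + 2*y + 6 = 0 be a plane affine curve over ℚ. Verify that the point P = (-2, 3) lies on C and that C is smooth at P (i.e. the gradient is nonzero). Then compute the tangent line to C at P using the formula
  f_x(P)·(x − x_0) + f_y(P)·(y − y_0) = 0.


Tangent line at P: 5*x - 3*y + 19 = 0.

Step 1: f(-2, 3) = 0, so P lies on C.
Step 2: partial derivatives
  f_x(x, y) = -6*x**2 - 2*x*y + 2*y**2 - y + 2, f_y(x, y) = -x**2 + 4*x*y - x + 3*y**2 - 2*y + 2.
  f_x(P) = 5, f_y(P) = -3 (gradient nonzero, so P is smooth).
Step 3: tangent line at P: 5·(x − -2) + -3·(y − 3) = 0.
Expanding: 5*x - 3*y + 19 = 0.


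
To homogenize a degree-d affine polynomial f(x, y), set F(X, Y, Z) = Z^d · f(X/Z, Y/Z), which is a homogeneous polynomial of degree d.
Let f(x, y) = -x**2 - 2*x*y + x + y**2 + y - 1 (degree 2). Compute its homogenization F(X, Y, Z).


F(X, Y, Z) = -X**2 - 2*X*Y + X*Z + Y**2 + Y*Z - Z**2

deg(f) = 2.
Substitute x = X/Z, y = Y/Z into f, then multiply by Z^2.
  monomial -1·x^2·y^0 ↦ -1·X^2·Y^0·Z^0.
  monomial -2·x^1·y^1 ↦ -2·X^1·Y^1·Z^0.
  monomial 1·x^1·y^0 ↦ 1·X^1·Y^0·Z^1.
  monomial 1·x^0·y^2 ↦ 1·X^0·Y^2·Z^0.
  monomial 1·x^0·y^1 ↦ 1·X^0·Y^1·Z^1.
  monomial -1·x^0·y^0 ↦ -1·X^0·Y^0·Z^2.
Collecting: F(X, Y, Z) = -X**2 - 2*X*Y + X*Z + Y**2 + Y*Z - Z**2.


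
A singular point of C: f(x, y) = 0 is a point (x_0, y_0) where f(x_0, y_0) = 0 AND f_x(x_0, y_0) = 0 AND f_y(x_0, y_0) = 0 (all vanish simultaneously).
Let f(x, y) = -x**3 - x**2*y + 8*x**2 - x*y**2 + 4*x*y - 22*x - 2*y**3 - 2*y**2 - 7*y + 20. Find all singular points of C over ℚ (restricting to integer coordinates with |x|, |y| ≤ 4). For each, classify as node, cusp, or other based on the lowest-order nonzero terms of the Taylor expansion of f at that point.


Singular points: {(3, -1)}; classification: cusp.

Compute partial derivatives:
  f_x = -3*x**2 - 2*x*y + 16*x - y**2 + 4*y - 22.
  f_y = -x**2 - 2*x*y + 4*x - 6*y**2 - 4*y - 7.
Scan x_0 ∈ {−4, ..., 4}. For each x_0, f_y(x_0, y) is a polynomial in y; find its integer roots y ∈ {−4, ..., 4}, then test f_x and f at those candidates.
  x = -4: f_y(-4, y) = -6*y**2 + 4*y - 39; no integer root y with |y| ≤ 4.
  x = -3: f_y(-3, y) = -6*y**2 + 2*y - 28; no integer root y with |y| ≤ 4.
  x = -2: f_y(-2, y) = -6*y**2 - 19; no integer root y with |y| ≤ 4.
  x = -1: f_y(-1, y) = -6*y**2 - 2*y - 12; no integer root y with |y| ≤ 4.
  x = 0: f_y(0, y) = -6*y**2 - 4*y - 7; no integer root y with |y| ≤ 4.
  x = 1: f_y(1, y) = -6*y**2 - 6*y - 4; no integer root y with |y| ≤ 4.
  x = 2: f_y(2, y) = -6*y**2 - 8*y - 3; no integer root y with |y| ≤ 4.
  x = 3: f_y(3, y) = -6*y**2 - 10*y - 4; vanishes at y ∈ {-1}. (3, -1): f_x = 0, f = 0 — SINGULAR.
  x = 4: f_y(4, y) = -6*y**2 - 12*y - 7; no integer root y with |y| ≤ 4.
Only singular point on the grid: (3, -1).
Classify: substitute x = 3 + u, y = -1 + v and expand: f = -u**3 - u**2*v - u*v**2 - 2*v**3 + v**2.
No constant or linear terms (consistent with a singular point). Quadratic part: v**2. Cubic part: -u**3 - u**2*v - u*v**2 - 2*v**3.
The quadratic part v**2 is a perfect square, so there is a single (double) tangent line v = 0, i.e. y = -1. Restricting the cubic part to that line (v = 0) leaves -u**3 ≠ 0, so f is not divisible by v and the branch is v² ≈ u**3 to lowest order — this is a cusp.
Classification: cusp.


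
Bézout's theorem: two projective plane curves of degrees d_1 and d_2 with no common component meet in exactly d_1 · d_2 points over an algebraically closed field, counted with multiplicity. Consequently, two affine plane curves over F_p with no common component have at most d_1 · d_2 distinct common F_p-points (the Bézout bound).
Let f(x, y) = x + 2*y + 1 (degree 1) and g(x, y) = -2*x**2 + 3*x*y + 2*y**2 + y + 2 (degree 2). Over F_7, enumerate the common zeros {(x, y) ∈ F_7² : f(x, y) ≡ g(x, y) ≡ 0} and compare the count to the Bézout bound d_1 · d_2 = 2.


Common zeros: {(3, 5), (6, 0)}; count = 2; Bézout bound = 2.

deg(f) = 1, deg(g) = 2, so Bézout bound = 2.
Scan x ∈ F_7. For each x, list the y ∈ F_7 with f(x, y) ≡ 0 and those with g(x, y) ≡ 0 (mod 7); the common zeros in that column are the intersection.
  x = 0: f ≡ 0 at y ∈ {3}; g ≡ 0 at y ∈ ∅; common: ∅.
  x = 1: f ≡ 0 at y ∈ {6}; g ≡ 0 at y ∈ {0, 5}; common: ∅.
  x = 2: f ≡ 0 at y ∈ {2}; g ≡ 0 at y ∈ ∅; common: ∅.
  x = 3: f ≡ 0 at y ∈ {5}; g ≡ 0 at y ∈ {4, 5}; common: {5}.
  x = 4: f ≡ 0 at y ∈ {1}; g ≡ 0 at y ∈ ∅; common: ∅.
  x = 5: f ≡ 0 at y ∈ {4}; g ≡ 0 at y ∈ ∅; common: ∅.
  x = 6: f ≡ 0 at y ∈ {0}; g ≡ 0 at y ∈ {0, 1}; common: {0}.
Collecting: common zeros = {(3, 5), (6, 0)}, so the count is 2.
Comparison with the Bézout bound: 2 ≤ 2 = deg(f)·deg(g), as expected for curves with no common component (the bound is attained).


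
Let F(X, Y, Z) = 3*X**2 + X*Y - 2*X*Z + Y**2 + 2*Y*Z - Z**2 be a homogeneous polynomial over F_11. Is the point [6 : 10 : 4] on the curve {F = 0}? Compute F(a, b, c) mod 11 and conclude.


F(6,10,4) ≡ 9 (mod 11); P is NOT on the curve.

Evaluate F(6, 10, 4) term-by-term (mod 11).
  3*X**2 ↦ 3·36·1·1 = 108
  X*Y ↦ 1·6·10·1 = 60
  -2*X*Z ↦ -2·6·1·4 = -48
  Y**2 ↦ 1·1·100·1 = 100
  2*Y*Z ↦ 2·1·10·4 = 80
  -Z**2 ↦ -1·1·1·16 = -16
Sum: F(6, 10, 4) = (108) + (60) + (-48) + (100) + (80) + (-16) = 284.
Reducing mod 11: 284 ≡ 9 (mod 11).
Since F(a, b, c) ≡ 9 ≠ 0 (mod 11), P does NOT lie on the curve.


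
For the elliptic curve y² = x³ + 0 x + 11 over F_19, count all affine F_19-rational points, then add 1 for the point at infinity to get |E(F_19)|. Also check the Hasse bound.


Affine points = {(0, 7), (0, 12), (2, 0), (3, 0), (10, 2), (10, 17), (13, 2), (13, 17), (14, 0), (15, 2), (15, 17)}; affine count = 11; |E(F_19)| = 12.

Discriminant check: Δ ∝ 4a³ + 27b² = 4·0³ + 27·11² = 4·0 + 27·121 ≡ 18 (mod 19). Nonzero ⇒ E is nonsingular.
For each x ∈ F_19, compute rhs = x³ + 0·x + 11 mod 19, then count y ∈ F_19 with y² ≡ rhs.
  x = 0: rhs = 11, matching y values: 7, 12 (2 points).
  x = 1: rhs = 12, matching y values: none (0 points).
  x = 2: rhs = 0, matching y values: 0 (1 points).
  x = 3: rhs = 0, matching y values: 0 (1 points).
  x = 4: rhs = 18, matching y values: none (0 points).
  x = 5: rhs = 3, matching y values: none (0 points).
  x = 6: rhs = 18, matching y values: none (0 points).
  x = 7: rhs = 12, matching y values: none (0 points).
  x = 8: rhs = 10, matching y values: none (0 points).
  x = 9: rhs = 18, matching y values: none (0 points).
  x = 10: rhs = 4, matching y values: 2, 17 (2 points).
  x = 11: rhs = 12, matching y values: none (0 points).
  x = 12: rhs = 10, matching y values: none (0 points).
  x = 13: rhs = 4, matching y values: 2, 17 (2 points).
  x = 14: rhs = 0, matching y values: 0 (1 points).
  x = 15: rhs = 4, matching y values: 2, 17 (2 points).
  x = 16: rhs = 3, matching y values: none (0 points).
  x = 17: rhs = 3, matching y values: none (0 points).
  x = 18: rhs = 10, matching y values: none (0 points).
Total affine count: 11.
Full point count |E(F_19)| = 11 + 1 = 12.
Hasse bound: |12 − (19+1)| = |-8| = 8 ≤ 2√19 ≈ 8.7178 ✓.


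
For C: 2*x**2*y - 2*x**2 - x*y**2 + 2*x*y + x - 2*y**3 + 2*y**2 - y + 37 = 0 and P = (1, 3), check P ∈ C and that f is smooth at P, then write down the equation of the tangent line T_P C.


Tangent line at P: 6*x - 45*y + 129 = 0.

Step 1: f(1, 3) = 0, so P lies on C.
Step 2: partial derivatives
  f_x(x, y) = 4*x*y - 4*x - y**2 + 2*y + 1, f_y(x, y) = 2*x**2 - 2*x*y + 2*x - 6*y**2 + 4*y - 1.
  f_x(P) = 6, f_y(P) = -45 (gradient nonzero, so P is smooth).
Step 3: tangent line at P: 6·(x − 1) + -45·(y − 3) = 0.
Expanding: 6*x - 45*y + 129 = 0.


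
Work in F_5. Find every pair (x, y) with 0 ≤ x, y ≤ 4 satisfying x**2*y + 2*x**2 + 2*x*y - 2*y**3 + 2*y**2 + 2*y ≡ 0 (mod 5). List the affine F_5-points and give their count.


Affine F_5-points: {(0, 0), (0, 3), (2, 2), (3, 1), (3, 4), (4, 4)}; count = 6.

For each of the 25 pairs (x, y) ∈ F_5², evaluate f(x, y) mod 5. Record the zeros.
  x = 0: [0↦0, 1↦2, 2↦1, 3↦0, 4↦2]  zeros at y ∈ {0, 3}
  x = 1: [0↦2, 1↦2, 2↦4, 3↦1, 4↦1]  zeros at y ∈ ∅
  x = 2: [0↦3, 1↦3, 2↦0, 3↦2, 4↦2]  zeros at y ∈ {2}
  x = 3: [0↦3, 1↦0, 2↦4, 3↦3, 4↦0]  zeros at y ∈ {1, 4}
  x = 4: [0↦2, 1↦3, 2↦1, 3↦4, 4↦0]  zeros at y ∈ {4}
Collecting zeros: affine points = {(0, 0), (0, 3), (2, 2), (3, 1), (3, 4), (4, 4)}.
Total count |C(F_5)_aff| = 6.


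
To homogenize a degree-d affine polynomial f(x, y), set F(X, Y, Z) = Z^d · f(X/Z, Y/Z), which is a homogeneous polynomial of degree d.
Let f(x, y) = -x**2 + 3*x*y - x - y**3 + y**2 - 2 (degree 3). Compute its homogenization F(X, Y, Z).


F(X, Y, Z) = -X**2*Z + 3*X*Y*Z - X*Z**2 - Y**3 + Y**2*Z - 2*Z**3

deg(f) = 3.
Substitute x = X/Z, y = Y/Z into f, then multiply by Z^3.
  monomial -1·x^2·y^0 ↦ -1·X^2·Y^0·Z^1.
  monomial 3·x^1·y^1 ↦ 3·X^1·Y^1·Z^1.
  monomial -1·x^1·y^0 ↦ -1·X^1·Y^0·Z^2.
  monomial -1·x^0·y^3 ↦ -1·X^0·Y^3·Z^0.
  monomial 1·x^0·y^2 ↦ 1·X^0·Y^2·Z^1.
  monomial -2·x^0·y^0 ↦ -2·X^0·Y^0·Z^3.
Collecting: F(X, Y, Z) = -X**2*Z + 3*X*Y*Z - X*Z**2 - Y**3 + Y**2*Z - 2*Z**3.


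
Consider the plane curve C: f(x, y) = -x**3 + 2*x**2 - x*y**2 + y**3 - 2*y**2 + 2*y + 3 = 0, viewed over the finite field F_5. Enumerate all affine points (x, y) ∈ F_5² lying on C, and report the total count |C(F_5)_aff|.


Affine F_5-points: {(1, 3), (2, 3), (4, 3)}; count = 3.

For each of the 25 pairs (x, y) ∈ F_5², evaluate f(x, y) mod 5. Record the zeros.
  x = 0: [0↦3, 1↦4, 2↦2, 3↦3, 4↦3]  zeros at y ∈ ∅
  x = 1: [0↦4, 1↦4, 2↦4, 3↦0, 4↦3]  zeros at y ∈ {3}
  x = 2: [0↦3, 1↦2, 2↦4, 3↦0, 4↦1]  zeros at y ∈ {3}
  x = 3: [0↦4, 1↦2, 2↦1, 3↦2, 4↦1]  zeros at y ∈ ∅
  x = 4: [0↦1, 1↦3, 2↦4, 3↦0, 4↦2]  zeros at y ∈ {3}
Collecting zeros: affine points = {(1, 3), (2, 3), (4, 3)}.
Total count |C(F_5)_aff| = 3.


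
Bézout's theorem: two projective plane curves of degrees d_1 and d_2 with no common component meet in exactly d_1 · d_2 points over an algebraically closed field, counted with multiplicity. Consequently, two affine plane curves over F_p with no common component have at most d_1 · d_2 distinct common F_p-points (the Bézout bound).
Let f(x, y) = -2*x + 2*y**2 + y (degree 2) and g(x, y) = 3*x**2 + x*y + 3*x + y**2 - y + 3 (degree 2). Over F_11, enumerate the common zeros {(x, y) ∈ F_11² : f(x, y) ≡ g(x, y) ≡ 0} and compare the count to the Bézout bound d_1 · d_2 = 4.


Common zeros: ∅; count = 0; Bézout bound = 4.

deg(f) = 2, deg(g) = 2, so Bézout bound = 4.
Scan x ∈ F_11. For each x, list the y ∈ F_11 with f(x, y) ≡ 0 and those with g(x, y) ≡ 0 (mod 11); the common zeros in that column are the intersection.
  x = 0: f ≡ 0 at y ∈ {0, 5}; g ≡ 0 at y ∈ {6}; common: ∅.
  x = 1: f ≡ 0 at y ∈ ∅; g ≡ 0 at y ∈ ∅; common: ∅.
  x = 2: f ≡ 0 at y ∈ {8}; g ≡ 0 at y ∈ {3, 7}; common: ∅.
  x = 3: f ≡ 0 at y ∈ {7, 9}; g ≡ 0 at y ∈ ∅; common: ∅.
  x = 4: f ≡ 0 at y ∈ ∅; g ≡ 0 at y ∈ ∅; common: ∅.
  x = 5: f ≡ 0 at y ∈ {2, 3}; g ≡ 0 at y ∈ ∅; common: ∅.
  x = 6: f ≡ 0 at y ∈ {6, 10}; g ≡ 0 at y ∈ {2, 4}; common: ∅.
  x = 7: f ≡ 0 at y ∈ {1, 4}; g ≡ 0 at y ∈ {2, 3}; common: ∅.
  x = 8: f ≡ 0 at y ∈ ∅; g ≡ 0 at y ∈ {6, 9}; common: ∅.
  x = 9: f ≡ 0 at y ∈ ∅; g ≡ 0 at y ∈ ∅; common: ∅.
  x = 10: f ≡ 0 at y ∈ ∅; g ≡ 0 at y ∈ {4, 9}; common: ∅.
Collecting: common zeros = ∅, so the count is 0.
Comparison with the Bézout bound: 0 ≤ 4 = deg(f)·deg(g), as expected for curves with no common component (the affine F_11-count falls short of the bound because intersections may lie at infinity, over extension fields, or carry multiplicity).


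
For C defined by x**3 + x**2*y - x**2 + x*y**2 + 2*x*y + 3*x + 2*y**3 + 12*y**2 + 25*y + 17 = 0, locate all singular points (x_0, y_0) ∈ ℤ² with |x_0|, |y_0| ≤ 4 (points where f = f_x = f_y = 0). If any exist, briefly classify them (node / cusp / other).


Singular points: {(1, -2)}; classification: cusp.

Compute partial derivatives:
  f_x = 3*x**2 + 2*x*y - 2*x + y**2 + 2*y + 3.
  f_y = x**2 + 2*x*y + 2*x + 6*y**2 + 24*y + 25.
Scan x_0 ∈ {−4, ..., 4}. For each x_0, f_y(x_0, y) is a polynomial in y; find its integer roots y ∈ {−4, ..., 4}, then test f_x and f at those candidates.
  x = -4: f_y(-4, y) = 6*y**2 + 16*y + 33; no integer root y with |y| ≤ 4.
  x = -3: f_y(-3, y) = 6*y**2 + 18*y + 28; no integer root y with |y| ≤ 4.
  x = -2: f_y(-2, y) = 6*y**2 + 20*y + 25; no integer root y with |y| ≤ 4.
  x = -1: f_y(-1, y) = 6*y**2 + 22*y + 24; no integer root y with |y| ≤ 4.
  x = 0: f_y(0, y) = 6*y**2 + 24*y + 25; no integer root y with |y| ≤ 4.
  x = 1: f_y(1, y) = 6*y**2 + 26*y + 28; vanishes at y ∈ {-2}. (1, -2): f_x = 0, f = 0 — SINGULAR.
  x = 2: f_y(2, y) = 6*y**2 + 28*y + 33; no integer root y with |y| ≤ 4.
  x = 3: f_y(3, y) = 6*y**2 + 30*y + 40; no integer root y with |y| ≤ 4.
  x = 4: f_y(4, y) = 6*y**2 + 32*y + 49; no integer root y with |y| ≤ 4.
Only singular point on the grid: (1, -2).
Classify: substitute x = 1 + u, y = -2 + v and expand: f = u**3 + u**2*v + u*v**2 + 2*v**3 + v**2.
No constant or linear terms (consistent with a singular point). Quadratic part: v**2. Cubic part: u**3 + u**2*v + u*v**2 + 2*v**3.
The quadratic part v**2 is a perfect square, so there is a single (double) tangent line v = 0, i.e. y = -2. Restricting the cubic part to that line (v = 0) leaves u**3 ≠ 0, so f is not divisible by v and the branch is v² ≈ -u**3 to lowest order — this is a cusp.
Classification: cusp.


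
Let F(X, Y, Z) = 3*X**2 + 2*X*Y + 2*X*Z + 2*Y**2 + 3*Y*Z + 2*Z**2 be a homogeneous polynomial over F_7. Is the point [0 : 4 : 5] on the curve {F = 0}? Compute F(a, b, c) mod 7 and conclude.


F(0,4,5) ≡ 2 (mod 7); P is NOT on the curve.

Evaluate F(0, 4, 5) term-by-term (mod 7).
  3*X**2 ↦ 3·0·1·1 = 0
  2*X*Y ↦ 2·0·4·1 = 0
  2*X*Z ↦ 2·0·1·5 = 0
  2*Y**2 ↦ 2·1·16·1 = 32
  3*Y*Z ↦ 3·1·4·5 = 60
  2*Z**2 ↦ 2·1·1·25 = 50
Sum: F(0, 4, 5) = (0) + (0) + (0) + (32) + (60) + (50) = 142.
Reducing mod 7: 142 ≡ 2 (mod 7).
Since F(a, b, c) ≡ 2 ≠ 0 (mod 7), P does NOT lie on the curve.


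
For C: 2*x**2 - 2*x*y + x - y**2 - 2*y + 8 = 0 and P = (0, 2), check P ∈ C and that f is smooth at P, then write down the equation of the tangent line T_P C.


Tangent line at P: -3*x - 6*y + 12 = 0.

Step 1: f(0, 2) = 0, so P lies on C.
Step 2: partial derivatives
  f_x(x, y) = 4*x - 2*y + 1, f_y(x, y) = -2*x - 2*y - 2.
  f_x(P) = -3, f_y(P) = -6 (gradient nonzero, so P is smooth).
Step 3: tangent line at P: -3·(x − 0) + -6·(y − 2) = 0.
Expanding: -3*x - 6*y + 12 = 0.


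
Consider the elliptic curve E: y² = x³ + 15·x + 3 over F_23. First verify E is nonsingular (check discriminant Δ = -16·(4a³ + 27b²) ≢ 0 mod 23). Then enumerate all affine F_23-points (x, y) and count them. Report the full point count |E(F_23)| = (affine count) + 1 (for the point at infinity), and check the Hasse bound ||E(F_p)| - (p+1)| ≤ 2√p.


Affine points = {(0, 7), (0, 16), (2, 8), (2, 15), (3, 11), (3, 12), (4, 9), (4, 14), (9, 4), (9, 19), (10, 7), (10, 16), (11, 2), (11, 21), (12, 5), (12, 18), (13, 7), (13, 16), (14, 6), (14, 17), (20, 0)}; affine count = 21; |E(F_23)| = 22.

Discriminant check: Δ ∝ 4a³ + 27b² = 4·15³ + 27·3² = 4·3375 + 27·9 ≡ 12 (mod 23). Nonzero ⇒ E is nonsingular.
For each x ∈ F_23, compute rhs = x³ + 15·x + 3 mod 23, then count y ∈ F_23 with y² ≡ rhs.
  x = 0: rhs = 3, matching y values: 7, 16 (2 points).
  x = 1: rhs = 19, matching y values: none (0 points).
  x = 2: rhs = 18, matching y values: 8, 15 (2 points).
  x = 3: rhs = 6, matching y values: 11, 12 (2 points).
  x = 4: rhs = 12, matching y values: 9, 14 (2 points).
  x = 5: rhs = 19, matching y values: none (0 points).
  x = 6: rhs = 10, matching y values: none (0 points).
  x = 7: rhs = 14, matching y values: none (0 points).
  x = 8: rhs = 14, matching y values: none (0 points).
  x = 9: rhs = 16, matching y values: 4, 19 (2 points).
  x = 10: rhs = 3, matching y values: 7, 16 (2 points).
  x = 11: rhs = 4, matching y values: 2, 21 (2 points).
  x = 12: rhs = 2, matching y values: 5, 18 (2 points).
  x = 13: rhs = 3, matching y values: 7, 16 (2 points).
  x = 14: rhs = 13, matching y values: 6, 17 (2 points).
  x = 15: rhs = 15, matching y values: none (0 points).
  x = 16: rhs = 15, matching y values: none (0 points).
  x = 17: rhs = 19, matching y values: none (0 points).
  x = 18: rhs = 10, matching y values: none (0 points).
  x = 19: rhs = 17, matching y values: none (0 points).
  x = 20: rhs = 0, matching y values: 0 (1 points).
  x = 21: rhs = 11, matching y values: none (0 points).
  x = 22: rhs = 10, matching y values: none (0 points).
Total affine count: 21.
Full point count |E(F_23)| = 21 + 1 = 22.
Hasse bound: |22 − (23+1)| = |-2| = 2 ≤ 2√23 ≈ 9.5917 ✓.


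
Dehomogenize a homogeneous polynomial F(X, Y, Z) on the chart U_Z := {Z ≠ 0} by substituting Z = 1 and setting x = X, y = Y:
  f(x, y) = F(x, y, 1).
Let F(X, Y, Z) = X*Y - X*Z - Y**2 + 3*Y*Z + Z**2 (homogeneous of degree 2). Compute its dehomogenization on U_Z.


f(x, y) = x*y - x - y**2 + 3*y + 1

On U_Z we set Z = 1. Each monomial c·X^i·Y^j·Z^k in F becomes c·x^i·y^j·1^k = c·x^i·y^j.
Substituting Z = 1: F(X, Y, 1) = x*y - x - y**2 + 3*y + 1.
Note: deg(f) ≤ deg(F) = 2; strict inequality happens when F is divisible by Z (lost terms).


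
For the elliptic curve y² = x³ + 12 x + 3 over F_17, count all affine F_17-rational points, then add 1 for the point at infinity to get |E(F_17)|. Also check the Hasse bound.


Affine points = {(1, 4), (1, 13), (2, 1), (2, 16), (3, 7), (3, 10), (4, 8), (4, 9), (5, 1), (5, 16), (6, 6), (6, 11), (8, 4), (8, 13), (10, 1), (10, 16), (11, 2), (11, 15), (14, 5), (14, 12)}; affine count = 20; |E(F_17)| = 21.

Discriminant check: Δ ∝ 4a³ + 27b² = 4·12³ + 27·3² = 4·1728 + 27·9 ≡ 15 (mod 17). Nonzero ⇒ E is nonsingular.
For each x ∈ F_17, compute rhs = x³ + 12·x + 3 mod 17, then count y ∈ F_17 with y² ≡ rhs.
  x = 0: rhs = 3, matching y values: none (0 points).
  x = 1: rhs = 16, matching y values: 4, 13 (2 points).
  x = 2: rhs = 1, matching y values: 1, 16 (2 points).
  x = 3: rhs = 15, matching y values: 7, 10 (2 points).
  x = 4: rhs = 13, matching y values: 8, 9 (2 points).
  x = 5: rhs = 1, matching y values: 1, 16 (2 points).
  x = 6: rhs = 2, matching y values: 6, 11 (2 points).
  x = 7: rhs = 5, matching y values: none (0 points).
  x = 8: rhs = 16, matching y values: 4, 13 (2 points).
  x = 9: rhs = 7, matching y values: none (0 points).
  x = 10: rhs = 1, matching y values: 1, 16 (2 points).
  x = 11: rhs = 4, matching y values: 2, 15 (2 points).
  x = 12: rhs = 5, matching y values: none (0 points).
  x = 13: rhs = 10, matching y values: none (0 points).
  x = 14: rhs = 8, matching y values: 5, 12 (2 points).
  x = 15: rhs = 5, matching y values: none (0 points).
  x = 16: rhs = 7, matching y values: none (0 points).
Total affine count: 20.
Full point count |E(F_17)| = 20 + 1 = 21.
Hasse bound: |21 − (17+1)| = |3| = 3 ≤ 2√17 ≈ 8.2462 ✓.


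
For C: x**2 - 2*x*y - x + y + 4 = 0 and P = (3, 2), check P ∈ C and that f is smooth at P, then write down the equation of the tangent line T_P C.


Tangent line at P: x - 5*y + 7 = 0.

Step 1: f(3, 2) = 0, so P lies on C.
Step 2: partial derivatives
  f_x(x, y) = 2*x - 2*y - 1, f_y(x, y) = 1 - 2*x.
  f_x(P) = 1, f_y(P) = -5 (gradient nonzero, so P is smooth).
Step 3: tangent line at P: 1·(x − 3) + -5·(y − 2) = 0.
Expanding: x - 5*y + 7 = 0.


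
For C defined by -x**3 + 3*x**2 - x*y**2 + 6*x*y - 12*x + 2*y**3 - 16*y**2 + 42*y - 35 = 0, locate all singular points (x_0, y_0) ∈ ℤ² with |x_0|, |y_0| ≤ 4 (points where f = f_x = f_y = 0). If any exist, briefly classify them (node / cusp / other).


Singular points: {(1, 3)}; classification: cusp.

Compute partial derivatives:
  f_x = -3*x**2 + 6*x - y**2 + 6*y - 12.
  f_y = -2*x*y + 6*x + 6*y**2 - 32*y + 42.
Scan x_0 ∈ {−4, ..., 4}. For each x_0, f_y(x_0, y) is a polynomial in y; find its integer roots y ∈ {−4, ..., 4}, then test f_x and f at those candidates.
  x = -4: f_y(-4, y) = 6*y**2 - 24*y + 18; vanishes at y ∈ {1, 3}. (-4, 1): f_x = -79 ≠ 0; (-4, 3): f_x = -75 ≠ 0.
  x = -3: f_y(-3, y) = 6*y**2 - 26*y + 24; vanishes at y ∈ {3}. (-3, 3): f_x = -48 ≠ 0.
  x = -2: f_y(-2, y) = 6*y**2 - 28*y + 30; vanishes at y ∈ {3}. (-2, 3): f_x = -27 ≠ 0.
  x = -1: f_y(-1, y) = 6*y**2 - 30*y + 36; vanishes at y ∈ {2, 3}. (-1, 2): f_x = -13 ≠ 0; (-1, 3): f_x = -12 ≠ 0.
  x = 0: f_y(0, y) = 6*y**2 - 32*y + 42; vanishes at y ∈ {3}. (0, 3): f_x = -3 ≠ 0.
  x = 1: f_y(1, y) = 6*y**2 - 34*y + 48; vanishes at y ∈ {3}. (1, 3): f_x = 0, f = 0 — SINGULAR.
  x = 2: f_y(2, y) = 6*y**2 - 36*y + 54; vanishes at y ∈ {3}. (2, 3): f_x = -3 ≠ 0.
  x = 3: f_y(3, y) = 6*y**2 - 38*y + 60; vanishes at y ∈ {3}. (3, 3): f_x = -12 ≠ 0.
  x = 4: f_y(4, y) = 6*y**2 - 40*y + 66; vanishes at y ∈ {3}. (4, 3): f_x = -27 ≠ 0.
Only singular point on the grid: (1, 3).
Classify: substitute x = 1 + u, y = 3 + v and expand: f = -u**3 - u*v**2 + 2*v**3 + v**2.
No constant or linear terms (consistent with a singular point). Quadratic part: v**2. Cubic part: -u**3 - u*v**2 + 2*v**3.
The quadratic part v**2 is a perfect square, so there is a single (double) tangent line v = 0, i.e. y = 3. Restricting the cubic part to that line (v = 0) leaves -u**3 ≠ 0, so f is not divisible by v and the branch is v² ≈ u**3 to lowest order — this is a cusp.
Classification: cusp.


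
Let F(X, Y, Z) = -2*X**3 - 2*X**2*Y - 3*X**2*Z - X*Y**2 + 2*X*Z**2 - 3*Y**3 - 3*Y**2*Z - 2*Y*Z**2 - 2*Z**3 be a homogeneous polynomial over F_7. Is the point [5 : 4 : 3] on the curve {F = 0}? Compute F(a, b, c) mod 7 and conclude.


F(5,4,3) ≡ 0 (mod 7); P is on the curve.

Evaluate F(5, 4, 3) term-by-term (mod 7).
  -2*X**3 ↦ -2·125·1·1 = -250
  -2*X**2*Y ↦ -2·25·4·1 = -200
  -3*X**2*Z ↦ -3·25·1·3 = -225
  -X*Y**2 ↦ -1·5·16·1 = -80
  2*X*Z**2 ↦ 2·5·1·9 = 90
  -3*Y**3 ↦ -3·1·64·1 = -192
  -3*Y**2*Z ↦ -3·1·16·3 = -144
  -2*Y*Z**2 ↦ -2·1·4·9 = -72
  -2*Z**3 ↦ -2·1·1·27 = -54
Sum: F(5, 4, 3) = (-250) + (-200) + (-225) + (-80) + (90) + (-192) + (-144) + (-72) + (-54) = -1127.
Reducing mod 7: -1127 ≡ 0 (mod 7).
Since F(a, b, c) ≡ 0 (mod 7), P lies on the curve.


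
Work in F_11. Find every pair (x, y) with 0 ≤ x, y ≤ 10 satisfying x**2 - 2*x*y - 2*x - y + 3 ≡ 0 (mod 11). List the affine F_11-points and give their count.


Affine F_11-points: {(0, 3), (1, 8), (2, 5), (3, 4), (4, 0), (6, 8), (7, 4), (8, 3), (9, 0), (10, 5)}; count = 10.

For each of the 121 pairs (x, y) ∈ F_11², evaluate f(x, y) mod 11. Record the zeros.
  x = 0: [0↦3, 1↦2, 2↦1, 3↦0, 4↦10, 5↦9, 6↦8, 7↦7, 8↦6, 9↦5, 10↦4]  zeros at y ∈ {3}
  x = 1: [0↦2, 1↦10, 2↦7, 3↦4, 4↦1, 5↦9, 6↦6, 7↦3, 8↦0, 9↦8, 10↦5]  zeros at y ∈ {8}
  x = 2: [0↦3, 1↦9, 2↦4, 3↦10, 4↦5, 5↦0, 6↦6, 7↦1, 8↦7, 9↦2, 10↦8]  zeros at y ∈ {5}
  x = 3: [0↦6, 1↦10, 2↦3, 3↦7, 4↦0, 5↦4, 6↦8, 7↦1, 8↦5, 9↦9, 10↦2]  zeros at y ∈ {4}
  x = 4: [0↦0, 1↦2, 2↦4, 3↦6, 4↦8, 5↦10, 6↦1, 7↦3, 8↦5, 9↦7, 10↦9]  zeros at y ∈ {0}
  x = 5: [0↦7, 1↦7, 2↦7, 3↦7, 4↦7, 5↦7, 6↦7, 7↦7, 8↦7, 9↦7, 10↦7]  zeros at y ∈ ∅
  x = 6: [0↦5, 1↦3, 2↦1, 3↦10, 4↦8, 5↦6, 6↦4, 7↦2, 8↦0, 9↦9, 10↦7]  zeros at y ∈ {8}
  x = 7: [0↦5, 1↦1, 2↦8, 3↦4, 4↦0, 5↦7, 6↦3, 7↦10, 8↦6, 9↦2, 10↦9]  zeros at y ∈ {4}
  x = 8: [0↦7, 1↦1, 2↦6, 3↦0, 4↦5, 5↦10, 6↦4, 7↦9, 8↦3, 9↦8, 10↦2]  zeros at y ∈ {3}
  x = 9: [0↦0, 1↦3, 2↦6, 3↦9, 4↦1, 5↦4, 6↦7, 7↦10, 8↦2, 9↦5, 10↦8]  zeros at y ∈ {0}
  x = 10: [0↦6, 1↦7, 2↦8, 3↦9, 4↦10, 5↦0, 6↦1, 7↦2, 8↦3, 9↦4, 10↦5]  zeros at y ∈ {5}
Collecting zeros: affine points = {(0, 3), (1, 8), (2, 5), (3, 4), (4, 0), (6, 8), (7, 4), (8, 3), (9, 0), (10, 5)}.
Total count |C(F_11)_aff| = 10.


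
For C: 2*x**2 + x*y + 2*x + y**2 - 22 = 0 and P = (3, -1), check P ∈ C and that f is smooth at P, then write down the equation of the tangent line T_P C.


Tangent line at P: 13*x + y - 38 = 0.

Step 1: f(3, -1) = 0, so P lies on C.
Step 2: partial derivatives
  f_x(x, y) = 4*x + y + 2, f_y(x, y) = x + 2*y.
  f_x(P) = 13, f_y(P) = 1 (gradient nonzero, so P is smooth).
Step 3: tangent line at P: 13·(x − 3) + 1·(y − -1) = 0.
Expanding: 13*x + y - 38 = 0.


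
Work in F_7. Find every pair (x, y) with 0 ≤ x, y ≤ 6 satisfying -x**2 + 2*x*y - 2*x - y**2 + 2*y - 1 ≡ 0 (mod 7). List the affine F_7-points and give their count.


Affine F_7-points: {(0, 1), (1, 2), (2, 3), (3, 4), (4, 5), (5, 6), (6, 0)}; count = 7.

For each of the 49 pairs (x, y) ∈ F_7², evaluate f(x, y) mod 7. Record the zeros.
  x = 0: [0↦6, 1↦0, 2↦6, 3↦3, 4↦5, 5↦5, 6↦3]  zeros at y ∈ {1}
  x = 1: [0↦3, 1↦6, 2↦0, 3↦6, 4↦3, 5↦5, 6↦5]  zeros at y ∈ {2}
  x = 2: [0↦5, 1↦3, 2↦6, 3↦0, 4↦6, 5↦3, 6↦5]  zeros at y ∈ {3}
  x = 3: [0↦5, 1↦5, 2↦3, 3↦6, 4↦0, 5↦6, 6↦3]  zeros at y ∈ {4}
  x = 4: [0↦3, 1↦5, 2↦5, 3↦3, 4↦6, 5↦0, 6↦6]  zeros at y ∈ {5}
  x = 5: [0↦6, 1↦3, 2↦5, 3↦5, 4↦3, 5↦6, 6↦0]  zeros at y ∈ {6}
  x = 6: [0↦0, 1↦6, 2↦3, 3↦5, 4↦5, 5↦3, 6↦6]  zeros at y ∈ {0}
Collecting zeros: affine points = {(0, 1), (1, 2), (2, 3), (3, 4), (4, 5), (5, 6), (6, 0)}.
Total count |C(F_7)_aff| = 7.


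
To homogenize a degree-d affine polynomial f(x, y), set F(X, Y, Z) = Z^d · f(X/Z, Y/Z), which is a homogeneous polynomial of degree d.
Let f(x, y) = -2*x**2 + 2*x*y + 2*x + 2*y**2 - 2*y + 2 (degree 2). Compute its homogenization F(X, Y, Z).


F(X, Y, Z) = -2*X**2 + 2*X*Y + 2*X*Z + 2*Y**2 - 2*Y*Z + 2*Z**2

deg(f) = 2.
Substitute x = X/Z, y = Y/Z into f, then multiply by Z^2.
  monomial -2·x^2·y^0 ↦ -2·X^2·Y^0·Z^0.
  monomial 2·x^1·y^1 ↦ 2·X^1·Y^1·Z^0.
  monomial 2·x^1·y^0 ↦ 2·X^1·Y^0·Z^1.
  monomial 2·x^0·y^2 ↦ 2·X^0·Y^2·Z^0.
  monomial -2·x^0·y^1 ↦ -2·X^0·Y^1·Z^1.
  monomial 2·x^0·y^0 ↦ 2·X^0·Y^0·Z^2.
Collecting: F(X, Y, Z) = -2*X**2 + 2*X*Y + 2*X*Z + 2*Y**2 - 2*Y*Z + 2*Z**2.


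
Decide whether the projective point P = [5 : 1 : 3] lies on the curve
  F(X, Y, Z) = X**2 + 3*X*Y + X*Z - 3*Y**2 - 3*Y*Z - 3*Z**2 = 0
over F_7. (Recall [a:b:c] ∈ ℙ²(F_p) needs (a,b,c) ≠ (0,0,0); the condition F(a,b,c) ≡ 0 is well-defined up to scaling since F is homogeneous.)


F(5,1,3) ≡ 2 (mod 7); P is NOT on the curve.

Evaluate F(5, 1, 3) term-by-term (mod 7).
  X**2 ↦ 1·25·1·1 = 25
  3*X*Y ↦ 3·5·1·1 = 15
  X*Z ↦ 1·5·1·3 = 15
  -3*Y**2 ↦ -3·1·1·1 = -3
  -3*Y*Z ↦ -3·1·1·3 = -9
  -3*Z**2 ↦ -3·1·1·9 = -27
Sum: F(5, 1, 3) = (25) + (15) + (15) + (-3) + (-9) + (-27) = 16.
Reducing mod 7: 16 ≡ 2 (mod 7).
Since F(a, b, c) ≡ 2 ≠ 0 (mod 7), P does NOT lie on the curve.


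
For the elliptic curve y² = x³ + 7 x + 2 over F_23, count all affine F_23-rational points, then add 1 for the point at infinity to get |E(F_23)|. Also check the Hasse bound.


Affine points = {(0, 5), (0, 18), (2, 1), (2, 22), (3, 2), (3, 21), (4, 5), (4, 18), (5, 1), (5, 22), (7, 7), (7, 16), (8, 8), (8, 15), (9, 9), (9, 14), (13, 6), (13, 17), (15, 3), (15, 20), (16, 1), (16, 22), (18, 7), (18, 16), (19, 5), (19, 18), (20, 0), (21, 7), (21, 16)}; affine count = 29; |E(F_23)| = 30.

Discriminant check: Δ ∝ 4a³ + 27b² = 4·7³ + 27·2² = 4·343 + 27·4 ≡ 8 (mod 23). Nonzero ⇒ E is nonsingular.
For each x ∈ F_23, compute rhs = x³ + 7·x + 2 mod 23, then count y ∈ F_23 with y² ≡ rhs.
  x = 0: rhs = 2, matching y values: 5, 18 (2 points).
  x = 1: rhs = 10, matching y values: none (0 points).
  x = 2: rhs = 1, matching y values: 1, 22 (2 points).
  x = 3: rhs = 4, matching y values: 2, 21 (2 points).
  x = 4: rhs = 2, matching y values: 5, 18 (2 points).
  x = 5: rhs = 1, matching y values: 1, 22 (2 points).
  x = 6: rhs = 7, matching y values: none (0 points).
  x = 7: rhs = 3, matching y values: 7, 16 (2 points).
  x = 8: rhs = 18, matching y values: 8, 15 (2 points).
  x = 9: rhs = 12, matching y values: 9, 14 (2 points).
  x = 10: rhs = 14, matching y values: none (0 points).
  x = 11: rhs = 7, matching y values: none (0 points).
  x = 12: rhs = 20, matching y values: none (0 points).
  x = 13: rhs = 13, matching y values: 6, 17 (2 points).
  x = 14: rhs = 15, matching y values: none (0 points).
  x = 15: rhs = 9, matching y values: 3, 20 (2 points).
  x = 16: rhs = 1, matching y values: 1, 22 (2 points).
  x = 17: rhs = 20, matching y values: none (0 points).
  x = 18: rhs = 3, matching y values: 7, 16 (2 points).
  x = 19: rhs = 2, matching y values: 5, 18 (2 points).
  x = 20: rhs = 0, matching y values: 0 (1 points).
  x = 21: rhs = 3, matching y values: 7, 16 (2 points).
  x = 22: rhs = 17, matching y values: none (0 points).
Total affine count: 29.
Full point count |E(F_23)| = 29 + 1 = 30.
Hasse bound: |30 − (23+1)| = |6| = 6 ≤ 2√23 ≈ 9.5917 ✓.
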